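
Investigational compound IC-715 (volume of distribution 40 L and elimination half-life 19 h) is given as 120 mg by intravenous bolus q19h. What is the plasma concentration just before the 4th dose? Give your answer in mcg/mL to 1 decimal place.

f = (1/2)^(τ/t½) = (1/2)^(19/19) ≈ 0.5000.
C₀ = D/Vd = 120/40 ≈ 3.000 mcg/mL.
Before the 4th dose, 3 doses have been given. Superposition: Cmin = C₀·(f + f² + … + f^3).
≈ 3.000 × (0.5000 + 0.2500 + 0.1250) ≈ 3.000 × 0.8750 ≈ 2.625 mcg/mL.

2.6 mcg/mL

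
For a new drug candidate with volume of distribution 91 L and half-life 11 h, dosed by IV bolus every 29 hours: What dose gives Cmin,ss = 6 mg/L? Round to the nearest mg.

τ/t½ = 29/11 ≈ 2.6364, so f = (1/2)^(29/11) ≈ 0.160833.
Cmin,ss = (D/Vd)·f/(1−f), so D = Cmin,ss·Vd·(1−f)/f.
D = 6 × 91 × (1−f)/f ≈ 6 × 91 × 5.21763 ≈ 2848.83 mg.

2849 mg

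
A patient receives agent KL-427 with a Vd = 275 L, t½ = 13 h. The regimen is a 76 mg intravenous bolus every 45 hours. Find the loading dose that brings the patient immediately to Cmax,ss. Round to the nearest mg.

84 mg

f = (1/2)^(45/13) ≈ 0.090776; accumulation ratio R = 1/(1−f) ≈ 1.09984.
Loading dose to hit Cmax,ss on first dose: D_load = D_maint·R ≈ 76 × 1.09984 ≈ 83.59 mg.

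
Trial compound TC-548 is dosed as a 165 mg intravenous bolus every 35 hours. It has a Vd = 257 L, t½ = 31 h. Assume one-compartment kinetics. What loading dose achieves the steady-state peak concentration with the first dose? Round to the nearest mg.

304 mg

f = (1/2)^(35/31) ≈ 0.457222; accumulation ratio R = 1/(1−f) ≈ 1.84237.
Loading dose to hit Cmax,ss on first dose: D_load = D_maint·R ≈ 165 × 1.84237 ≈ 303.99 mg.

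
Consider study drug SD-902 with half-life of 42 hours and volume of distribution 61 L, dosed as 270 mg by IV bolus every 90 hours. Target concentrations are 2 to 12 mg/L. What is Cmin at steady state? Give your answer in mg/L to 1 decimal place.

1.3 mg/L

τ/t½ = 90/42 ≈ 2.1429, so fraction remaining f = (1/2)^(90/42) ≈ 0.2264.
Single-dose peak C₀ = D/Vd = 270/61 ≈ 4.426 mg/L.
Steady-state trough Cmin,ss = C₀·f/(1−f) ≈ 4.426 × 0.2264/0.7736 ≈ 1.295 mg/L.
Trough 1.3 mg/L vs MEC 2 mg/L: subtherapeutic.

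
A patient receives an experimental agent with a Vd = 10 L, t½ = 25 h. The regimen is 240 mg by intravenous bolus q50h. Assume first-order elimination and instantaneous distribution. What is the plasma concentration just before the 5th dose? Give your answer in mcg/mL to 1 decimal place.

f = (1/2)^(τ/t½) = (1/2)^(50/25) ≈ 0.2500.
C₀ = D/Vd = 240/10 ≈ 24.000 mcg/mL.
Before the 5th dose, 4 doses have been given. Superposition: Cmin = C₀·(f + f² + … + f^4).
≈ 24.000 × (0.2500 + 0.0625 + 0.0156 + 0.0039) ≈ 24.000 × 0.3320 ≈ 7.968 mcg/mL.

8.0 mcg/mL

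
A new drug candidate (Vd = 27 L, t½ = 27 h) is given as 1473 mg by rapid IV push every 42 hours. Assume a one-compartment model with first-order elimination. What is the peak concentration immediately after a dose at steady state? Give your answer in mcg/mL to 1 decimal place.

k = ln2/t½ = ln2/27 ≈ 0.025672 h⁻¹; fraction remaining f = e^(−kτ) = e^(−0.025672×42) ≈ 0.3402.
At steady state, accumulation factor R = 1/(1 − e^(−kτ)) ≈ 1.5156.
Single-dose peak C₀ = D/Vd = 1473/27 ≈ 54.556 mcg/mL.
Cmax,ss = C₀/(1 − f) ≈ 54.556/0.6598 ≈ 82.686 mcg/mL.

82.7 mcg/mL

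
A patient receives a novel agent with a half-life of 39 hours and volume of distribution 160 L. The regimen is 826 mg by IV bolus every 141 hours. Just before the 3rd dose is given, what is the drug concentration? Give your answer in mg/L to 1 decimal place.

f = (1/2)^(τ/t½) = (1/2)^(141/39) ≈ 0.0816.
C₀ = D/Vd = 826/160 ≈ 5.162 mg/L.
Before the 3rd dose, 2 doses have been given. Superposition: Cmin = C₀·(f + f²).
≈ 5.162 × (0.0816 + 0.0067) ≈ 5.162 × 0.0883 ≈ 0.456 mg/L.

0.5 mg/L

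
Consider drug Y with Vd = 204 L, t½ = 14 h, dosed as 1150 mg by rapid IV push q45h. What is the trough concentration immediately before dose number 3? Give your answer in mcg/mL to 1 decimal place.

f = (1/2)^(τ/t½) = (1/2)^(45/14) ≈ 0.1077.
C₀ = D/Vd = 1150/204 ≈ 5.637 mcg/mL.
Before the 3rd dose, 2 doses have been given. Superposition: Cmin = C₀·(f + f²).
≈ 5.637 × (0.1077 + 0.0116) ≈ 5.637 × 0.1193 ≈ 0.672 mcg/mL.

0.7 mcg/mL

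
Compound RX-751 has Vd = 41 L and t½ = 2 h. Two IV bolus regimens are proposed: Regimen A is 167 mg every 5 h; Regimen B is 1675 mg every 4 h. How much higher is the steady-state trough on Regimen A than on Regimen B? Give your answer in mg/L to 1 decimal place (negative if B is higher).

-12.7 mg/L

Regimen A: f = (1/2)^(5/2) ≈ 0.1768; Cmin,ss = (167/41)·f/(1−f) ≈ 0.875 mg/L.
Regimen B: f = (1/2)^(4/2) ≈ 0.2500; Cmin,ss = (1675/41)·f/(1−f) ≈ 13.618 mg/L.
Difference ≈ 0.875 − 13.618 ≈ -12.743 mg/L.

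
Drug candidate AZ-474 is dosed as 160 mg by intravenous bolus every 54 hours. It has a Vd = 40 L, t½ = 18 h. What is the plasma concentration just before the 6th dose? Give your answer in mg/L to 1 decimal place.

f = (1/2)^(τ/t½) = (1/2)^(54/18) ≈ 0.1250.
C₀ = D/Vd = 160/40 ≈ 4.000 mg/L.
Before the 6th dose, 5 doses have been given. Superposition: Cmin = C₀·(f + f² + … + f^5).
≈ 4.000 × (0.1250 + 0.0156 + 0.0020 + 0.0002 + 0.0000) ≈ 4.000 × 0.1428 ≈ 0.571 mg/L.

0.6 mg/L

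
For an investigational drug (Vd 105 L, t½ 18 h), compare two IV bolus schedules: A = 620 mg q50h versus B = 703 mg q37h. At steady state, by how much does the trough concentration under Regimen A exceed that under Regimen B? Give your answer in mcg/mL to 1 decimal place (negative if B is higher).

Regimen A: f = (1/2)^(50/18) ≈ 0.1458; Cmin,ss = (620/105)·f/(1−f) ≈ 1.008 mcg/mL.
Regimen B: f = (1/2)^(37/18) ≈ 0.2406; Cmin,ss = (703/105)·f/(1−f) ≈ 2.121 mcg/mL.
Difference ≈ 1.008 − 2.121 ≈ -1.113 mcg/mL.

-1.1 mcg/mL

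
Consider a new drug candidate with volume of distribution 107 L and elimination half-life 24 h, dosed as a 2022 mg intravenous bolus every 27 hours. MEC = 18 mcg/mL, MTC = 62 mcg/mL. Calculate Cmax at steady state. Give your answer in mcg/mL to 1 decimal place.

34.9 mcg/mL

τ/t½ = 27/24 ≈ 1.125, so fraction remaining f = (1/2)^(27/24) ≈ 0.4585.
At steady state, accumulation factor R = 1/(1 − e^(−kτ)) ≈ 1.8467.
Each bolus raises the concentration by D/Vd = 2022/107 ≈ 18.897 mcg/mL.
Cmax,ss = C₀/(1 − f) ≈ 18.897/0.5415 ≈ 34.898 mcg/mL.
Peak 34.9 mcg/mL vs MTC 62 mcg/mL: below toxic threshold.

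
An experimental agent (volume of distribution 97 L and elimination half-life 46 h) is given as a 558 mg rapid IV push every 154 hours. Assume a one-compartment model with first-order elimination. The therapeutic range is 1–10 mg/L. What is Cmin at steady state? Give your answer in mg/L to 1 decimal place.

0.6 mg/L

Over one 154-h interval, 154/46 ≈ 3.3478 half-lives elapse, leaving f ≈ 0.0982 of each dose.
Each bolus raises the concentration by D/Vd = 558/97 ≈ 5.753 mg/L.
Steady-state trough Cmin,ss = C₀·f/(1−f) ≈ 5.753 × 0.0982/0.9018 ≈ 0.626 mg/L.
Trough 0.6 mg/L vs MEC 1 mg/L: subtherapeutic.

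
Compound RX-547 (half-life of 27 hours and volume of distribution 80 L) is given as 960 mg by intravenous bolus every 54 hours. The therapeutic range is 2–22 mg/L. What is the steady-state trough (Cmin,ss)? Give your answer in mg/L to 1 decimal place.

The dosing interval is 2 half-lives, so f = 2^(−2) = 0.25.
At steady state, R = 1/(1 − 0.25) = 4/3.
Single-dose peak C₀ = D/Vd = 960/80 = 12 mg/L.
Steady-state peak Cmax,ss = C₀·R = 12 × 4/3 ≈ 16.000 mg/L.
Steady-state trough Cmin,ss = Cmax,ss·f ≈ 16.000 × 0.25 ≈ 4.000 mg/L.
Trough 4.0 mg/L vs MEC 2 mg/L: adequate.

4.0 mg/L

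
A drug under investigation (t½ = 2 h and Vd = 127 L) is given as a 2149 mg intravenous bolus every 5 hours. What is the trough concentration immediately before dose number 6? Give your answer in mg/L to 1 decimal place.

f = (1/2)^(τ/t½) = (1/2)^(5/2) ≈ 0.1768.
C₀ = D/Vd = 2149/127 ≈ 16.921 mg/L.
Before the 6th dose, 5 doses have been given. Superposition: Cmin = C₀·(f + f² + … + f^5).
≈ 16.921 × (0.1768 + 0.0313 + 0.0055 + 0.0010 + 0.0002) ≈ 16.921 × 0.2148 ≈ 3.635 mg/L.

3.6 mg/L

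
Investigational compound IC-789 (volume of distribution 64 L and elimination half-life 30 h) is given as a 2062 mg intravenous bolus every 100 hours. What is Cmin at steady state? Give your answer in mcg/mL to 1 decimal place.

3.5 mcg/mL

k = ln2/t½ = ln2/30 ≈ 0.023105 h⁻¹; fraction remaining f = e^(−kτ) = e^(−0.023105×100) ≈ 0.0992.
Accumulation ratio R = 1/(1 − f) ≈ 1/0.9008 ≈ 1.1101.
Single-dose peak C₀ = D/Vd = 2062/64 ≈ 32.219 mcg/mL.
Steady-state peak Cmax,ss = C₀·R ≈ 32.219 × 1.1101 ≈ 35.766 mcg/mL.
Steady-state trough Cmin,ss = Cmax,ss·f ≈ 35.766 × 0.0992 ≈ 3.548 mcg/mL.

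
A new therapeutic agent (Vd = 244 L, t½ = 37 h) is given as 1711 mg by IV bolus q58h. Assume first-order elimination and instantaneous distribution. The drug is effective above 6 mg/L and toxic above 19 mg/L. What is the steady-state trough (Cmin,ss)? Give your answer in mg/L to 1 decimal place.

τ/t½ = 58/37 ≈ 1.5676, so fraction remaining f = (1/2)^(58/37) ≈ 0.3374.
At steady state, accumulation factor R = 1/(1 − e^(−kτ)) ≈ 1.5092.
Each bolus raises the concentration by D/Vd = 1711/244 ≈ 7.012 mg/L.
Cmax,ss = C₀/(1 − f) ≈ 7.012/0.6626 ≈ 10.583 mg/L.
One interval later, Cmin,ss = Cmax,ss·e^(−kτ) ≈ 10.583 × 0.3374 ≈ 3.571 mg/L.
Trough 3.6 mg/L vs MEC 6 mg/L: subtherapeutic.

3.6 mg/L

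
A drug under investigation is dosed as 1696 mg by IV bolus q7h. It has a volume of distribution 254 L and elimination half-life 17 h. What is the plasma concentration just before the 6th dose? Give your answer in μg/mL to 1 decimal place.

f = (1/2)^(τ/t½) = (1/2)^(7/17) ≈ 0.7517.
C₀ = D/Vd = 1696/254 ≈ 6.677 μg/mL.
Before the 6th dose, 5 doses have been given. Superposition: Cmin = C₀·(f + f² + … + f^5).
≈ 6.677 × (0.7517 + 0.5651 + 0.4248 + 0.3193 + 0.2400) ≈ 6.677 × 2.3009 ≈ 15.363 μg/mL.

15.4 μg/mL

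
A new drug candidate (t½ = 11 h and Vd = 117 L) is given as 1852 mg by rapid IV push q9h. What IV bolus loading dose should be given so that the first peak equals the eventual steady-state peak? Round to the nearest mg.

f = (1/2)^(9/11) ≈ 0.567156; accumulation ratio R = 1/(1−f) ≈ 2.31030.
Loading dose to hit Cmax,ss on first dose: D_load = D_maint·R ≈ 1852 × 2.31030 ≈ 4278.68 mg.

4279 mg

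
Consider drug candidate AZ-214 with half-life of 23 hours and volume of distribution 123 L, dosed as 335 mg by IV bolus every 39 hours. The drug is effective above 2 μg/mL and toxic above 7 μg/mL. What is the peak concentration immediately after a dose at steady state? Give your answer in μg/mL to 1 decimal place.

Over one 39-h interval, 39/23 ≈ 1.6957 half-lives elapse, leaving f ≈ 0.3087 of each dose.
Accumulation ratio R = 1/(1 − f) ≈ 1/0.6913 ≈ 1.4465.
Single-dose peak C₀ = D/Vd = 335/123 ≈ 2.724 μg/mL.
Steady-state peak Cmax,ss = C₀·R ≈ 2.724 × 1.4465 ≈ 3.940 μg/mL.
Peak 3.9 μg/mL vs MTC 7 μg/mL: below toxic threshold.

3.9 μg/mL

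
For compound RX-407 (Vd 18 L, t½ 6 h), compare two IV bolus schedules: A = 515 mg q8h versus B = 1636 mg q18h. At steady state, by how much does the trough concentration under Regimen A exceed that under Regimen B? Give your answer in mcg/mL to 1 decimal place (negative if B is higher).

Regimen A: f = (1/2)^(8/6) ≈ 0.3969; Cmin,ss = (515/18)·f/(1−f) ≈ 18.829 mcg/mL.
Regimen B: f = (1/2)^(18/6) ≈ 0.1250; Cmin,ss = (1636/18)·f/(1−f) ≈ 12.984 mcg/mL.
Difference ≈ 18.829 − 12.984 ≈ 5.845 mcg/mL.

5.8 mcg/mL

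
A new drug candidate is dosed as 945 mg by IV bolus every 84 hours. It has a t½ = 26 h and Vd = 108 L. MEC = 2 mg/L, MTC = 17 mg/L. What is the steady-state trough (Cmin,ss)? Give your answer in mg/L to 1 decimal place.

1.0 mg/L

k = ln2/t½ = ln2/26 ≈ 0.026660 h⁻¹; fraction remaining f = e^(−kτ) = e^(−0.026660×84) ≈ 0.1065.
Single-dose peak C₀ = D/Vd = 945/108 ≈ 8.750 mg/L.
Steady-state trough Cmin,ss = C₀·f/(1−f) ≈ 8.750 × 0.1065/0.8935 ≈ 1.043 mg/L.
Trough 1.0 mg/L vs MEC 2 mg/L: subtherapeutic.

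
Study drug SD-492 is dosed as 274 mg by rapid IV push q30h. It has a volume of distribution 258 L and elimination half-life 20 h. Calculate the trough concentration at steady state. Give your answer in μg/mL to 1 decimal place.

Over one 30-h interval, 30/20 ≈ 1.5 half-lives elapse, leaving f ≈ 0.3536 of each dose.
Single-dose peak C₀ = D/Vd = 274/258 ≈ 1.062 μg/mL.
Steady-state trough Cmin,ss = C₀·f/(1−f) ≈ 1.062 × 0.3536/0.6464 ≈ 0.581 μg/mL.

0.6 μg/mL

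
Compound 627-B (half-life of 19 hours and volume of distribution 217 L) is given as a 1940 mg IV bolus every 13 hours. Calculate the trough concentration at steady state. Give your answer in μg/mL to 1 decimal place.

14.7 μg/mL

τ/t½ = 13/19 ≈ 0.68421, so fraction remaining f = (1/2)^(13/19) ≈ 0.6223.
Accumulation ratio R = 1/(1 − f) ≈ 1/0.3777 ≈ 2.6476.
Single-dose peak C₀ = D/Vd = 1940/217 ≈ 8.940 μg/mL.
Cmax,ss = C₀/(1 − f) ≈ 8.940/0.3777 ≈ 23.670 μg/mL.
Steady-state trough Cmin,ss = Cmax,ss·f ≈ 23.670 × 0.6223 ≈ 14.730 μg/mL.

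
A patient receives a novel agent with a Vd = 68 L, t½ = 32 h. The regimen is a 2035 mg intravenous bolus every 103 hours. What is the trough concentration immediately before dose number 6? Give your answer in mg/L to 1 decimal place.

f = (1/2)^(τ/t½) = (1/2)^(103/32) ≈ 0.1074.
C₀ = D/Vd = 2035/68 ≈ 29.926 mg/L.
Before the 6th dose, 5 doses have been given. Superposition: Cmin = C₀·(f + f² + … + f^5).
≈ 29.926 × (0.1074 + 0.0115 + 0.0012 + 0.0001 + 0.0000) ≈ 29.926 × 0.1202 ≈ 3.597 mg/L.

3.6 mg/L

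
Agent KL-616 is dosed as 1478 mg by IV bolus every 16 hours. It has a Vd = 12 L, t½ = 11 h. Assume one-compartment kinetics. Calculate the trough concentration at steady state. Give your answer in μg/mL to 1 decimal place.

k = ln2/t½ = ln2/11 ≈ 0.063013 h⁻¹; fraction remaining f = e^(−kτ) = e^(−0.063013×16) ≈ 0.3649.
Single-dose peak C₀ = D/Vd = 1478/12 ≈ 123.167 μg/mL.
Steady-state trough Cmin,ss = C₀·f/(1−f) ≈ 123.167 × 0.3649/0.6351 ≈ 70.766 μg/mL.

70.8 μg/mL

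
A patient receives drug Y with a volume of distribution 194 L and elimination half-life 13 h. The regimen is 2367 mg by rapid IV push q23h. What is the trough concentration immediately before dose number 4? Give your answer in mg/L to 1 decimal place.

4.9 mg/L

f = (1/2)^(τ/t½) = (1/2)^(23/13) ≈ 0.2934.
C₀ = D/Vd = 2367/194 ≈ 12.201 mg/L.
Before the 4th dose, 3 doses have been given. Superposition: Cmin = C₀·(f + f² + … + f^3).
≈ 12.201 × (0.2934 + 0.0861 + 0.0253) ≈ 12.201 × 0.4048 ≈ 4.939 mg/L.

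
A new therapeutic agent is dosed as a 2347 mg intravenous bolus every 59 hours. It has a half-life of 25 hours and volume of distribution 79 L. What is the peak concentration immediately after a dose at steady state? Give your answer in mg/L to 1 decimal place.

Over one 59-h interval, 59/25 ≈ 2.36 half-lives elapse, leaving f ≈ 0.1948 of each dose.
Accumulation ratio R = 1/(1 − f) ≈ 1/0.8052 ≈ 1.2419.
Each bolus raises the concentration by D/Vd = 2347/79 ≈ 29.709 mg/L.
Cmax,ss = C₀/(1 − f) ≈ 29.709/0.8052 ≈ 36.896 mg/L.

36.9 mg/L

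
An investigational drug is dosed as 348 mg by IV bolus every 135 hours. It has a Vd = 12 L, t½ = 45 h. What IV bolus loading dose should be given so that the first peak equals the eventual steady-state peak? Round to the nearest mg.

398 mg

f = (1/2)^(135/45) ≈ 0.125000; accumulation ratio R = 1/(1−f) ≈ 1.14286.
Loading dose to hit Cmax,ss on first dose: D_load = D_maint·R ≈ 348 × 1.14286 ≈ 397.72 mg.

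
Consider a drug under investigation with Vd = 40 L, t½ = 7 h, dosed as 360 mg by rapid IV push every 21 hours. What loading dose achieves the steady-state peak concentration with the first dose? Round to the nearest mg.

f = (1/2)^(21/7) ≈ 0.125000; accumulation ratio R = 1/(1−f) ≈ 1.14286.
Loading dose to hit Cmax,ss on first dose: D_load = D_maint·R ≈ 360 × 1.14286 ≈ 411.43 mg.

411 mg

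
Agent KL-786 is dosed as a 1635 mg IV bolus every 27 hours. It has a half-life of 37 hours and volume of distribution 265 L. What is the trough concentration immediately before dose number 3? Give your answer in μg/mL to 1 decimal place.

6.0 μg/mL

f = (1/2)^(τ/t½) = (1/2)^(27/37) ≈ 0.6030.
C₀ = D/Vd = 1635/265 ≈ 6.170 μg/mL.
Before the 3rd dose, 2 doses have been given. Superposition: Cmin = C₀·(f + f²).
≈ 6.170 × (0.6030 + 0.3636) ≈ 6.170 × 0.9666 ≈ 5.964 μg/mL.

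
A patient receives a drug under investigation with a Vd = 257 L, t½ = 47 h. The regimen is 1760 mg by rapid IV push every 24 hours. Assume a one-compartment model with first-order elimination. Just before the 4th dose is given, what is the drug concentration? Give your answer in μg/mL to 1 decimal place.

f = (1/2)^(τ/t½) = (1/2)^(24/47) ≈ 0.7019.
C₀ = D/Vd = 1760/257 ≈ 6.848 μg/mL.
Before the 4th dose, 3 doses have been given. Superposition: Cmin = C₀·(f + f² + … + f^3).
≈ 6.848 × (0.7019 + 0.4927 + 0.3458) ≈ 6.848 × 1.5404 ≈ 10.549 μg/mL.

10.5 μg/mL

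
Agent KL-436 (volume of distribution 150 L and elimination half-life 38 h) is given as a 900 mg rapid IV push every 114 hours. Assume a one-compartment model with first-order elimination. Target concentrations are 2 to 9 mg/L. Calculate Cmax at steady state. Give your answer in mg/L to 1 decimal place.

6.9 mg/L

τ = 114 h = 3 half-lives, so f = (1/2)^3 = 0.125.
At steady state, R = 1/(1 − 0.125) = 8/7.
Single-dose peak C₀ = D/Vd = 900/150 = 6 mg/L.
Steady-state peak Cmax,ss = C₀·R = 6 × 8/7 ≈ 6.857 mg/L.
Peak 6.9 mg/L vs MTC 9 mg/L: below toxic threshold.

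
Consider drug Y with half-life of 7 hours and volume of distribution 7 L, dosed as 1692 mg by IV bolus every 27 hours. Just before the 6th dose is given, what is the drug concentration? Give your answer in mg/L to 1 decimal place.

f = (1/2)^(τ/t½) = (1/2)^(27/7) ≈ 0.0690.
C₀ = D/Vd = 1692/7 ≈ 241.714 mg/L.
Before the 6th dose, 5 doses have been given. Superposition: Cmin = C₀·(f + f² + … + f^5).
≈ 241.714 × (0.0690 + 0.0048 + 0.0003 + 0.0000 + 0.0000) ≈ 241.714 × 0.0741 ≈ 17.911 mg/L.

17.9 mg/L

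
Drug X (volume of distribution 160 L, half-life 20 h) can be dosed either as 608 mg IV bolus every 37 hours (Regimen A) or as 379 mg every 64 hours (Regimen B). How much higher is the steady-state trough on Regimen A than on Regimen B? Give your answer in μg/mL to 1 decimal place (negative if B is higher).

Regimen A: f = (1/2)^(37/20) ≈ 0.2774; Cmin,ss = (608/160)·f/(1−f) ≈ 1.459 μg/mL.
Regimen B: f = (1/2)^(64/20) ≈ 0.1088; Cmin,ss = (379/160)·f/(1−f) ≈ 0.289 μg/mL.
Difference ≈ 1.459 − 0.289 ≈ 1.170 μg/mL.

1.2 μg/mL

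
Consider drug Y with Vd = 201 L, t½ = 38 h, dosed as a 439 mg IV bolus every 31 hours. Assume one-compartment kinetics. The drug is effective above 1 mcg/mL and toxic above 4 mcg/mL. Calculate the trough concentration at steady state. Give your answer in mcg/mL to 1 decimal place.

2.9 mcg/mL

τ/t½ = 31/38 ≈ 0.81579, so fraction remaining f = (1/2)^(31/38) ≈ 0.5681.
Each bolus raises the concentration by D/Vd = 439/201 ≈ 2.184 mcg/mL.
Steady-state trough Cmin,ss = C₀·f/(1−f) ≈ 2.184 × 0.5681/0.4319 ≈ 2.873 mcg/mL.
Trough 2.9 mcg/mL vs MEC 1 mcg/mL: adequate.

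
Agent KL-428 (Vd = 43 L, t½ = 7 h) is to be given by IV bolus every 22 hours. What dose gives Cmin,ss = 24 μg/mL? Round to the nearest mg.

τ/t½ = 22/7 ≈ 3.1429, so f = (1/2)^(22/7) ≈ 0.113215.
Cmin,ss = (D/Vd)·f/(1−f), so D = Cmin,ss·Vd·(1−f)/f.
D = 24 × 43 × (1−f)/f ≈ 24 × 43 × 7.83275 ≈ 8083.40 mg.

8083 mg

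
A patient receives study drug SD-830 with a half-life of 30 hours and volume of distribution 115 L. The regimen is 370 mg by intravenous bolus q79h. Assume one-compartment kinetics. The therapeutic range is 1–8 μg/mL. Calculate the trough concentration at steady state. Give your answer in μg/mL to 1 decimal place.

0.6 μg/mL

τ/t½ = 79/30 ≈ 2.6333, so fraction remaining f = (1/2)^(79/30) ≈ 0.1612.
At steady state, accumulation factor R = 1/(1 − e^(−kτ)) ≈ 1.1922.
Single-dose peak C₀ = D/Vd = 370/115 ≈ 3.217 μg/mL.
Cmax,ss = C₀/(1 − f) ≈ 3.217/0.8388 ≈ 3.835 μg/mL.
Steady-state trough Cmin,ss = Cmax,ss·f ≈ 3.835 × 0.1612 ≈ 0.618 μg/mL.
Trough 0.6 μg/mL vs MEC 1 μg/mL: subtherapeutic.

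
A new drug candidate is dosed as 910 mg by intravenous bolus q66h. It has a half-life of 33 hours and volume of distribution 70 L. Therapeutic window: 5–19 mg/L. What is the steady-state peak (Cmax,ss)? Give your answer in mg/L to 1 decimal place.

τ = 66 h = 2 half-lives, so f = (1/2)^2 = 0.25.
Accumulation ratio R = 1/(1 − f) = 1/0.75 = 4/3.
Single-dose peak C₀ = D/Vd = 910/70 = 13 mg/L.
Steady-state peak Cmax,ss = C₀·R = 13 × 4/3 ≈ 17.333 mg/L.
Peak 17.3 mg/L vs MTC 19 mg/L: below toxic threshold.

17.3 mg/L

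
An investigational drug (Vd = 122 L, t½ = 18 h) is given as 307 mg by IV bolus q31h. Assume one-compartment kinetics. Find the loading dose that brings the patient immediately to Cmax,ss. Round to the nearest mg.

441 mg

f = (1/2)^(31/18) ≈ 0.303082; accumulation ratio R = 1/(1−f) ≈ 1.43489.
Loading dose to hit Cmax,ss on first dose: D_load = D_maint·R ≈ 307 × 1.43489 ≈ 440.51 mg.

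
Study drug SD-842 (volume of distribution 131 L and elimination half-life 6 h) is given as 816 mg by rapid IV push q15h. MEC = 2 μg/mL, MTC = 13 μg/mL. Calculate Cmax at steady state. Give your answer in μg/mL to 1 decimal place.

7.6 μg/mL

k = ln2/t½ = ln2/6 ≈ 0.115525 h⁻¹; fraction remaining f = e^(−kτ) = e^(−0.115525×15) ≈ 0.1768.
At steady state, accumulation factor R = 1/(1 − e^(−kτ)) ≈ 1.2148.
Single-dose peak C₀ = D/Vd = 816/131 ≈ 6.229 μg/mL.
Steady-state peak Cmax,ss = C₀·R ≈ 6.229 × 1.2148 ≈ 7.567 μg/mL.
Peak 7.6 μg/mL vs MTC 13 μg/mL: below toxic threshold.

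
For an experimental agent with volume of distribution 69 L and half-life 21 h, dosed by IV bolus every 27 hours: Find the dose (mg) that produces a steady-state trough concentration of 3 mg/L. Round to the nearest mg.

τ/t½ = 27/21 ≈ 1.2857, so f = (1/2)^(27/21) ≈ 0.410168.
Cmin,ss = (D/Vd)·f/(1−f), so D = Cmin,ss·Vd·(1−f)/f.
D = 3 × 69 × (1−f)/f ≈ 3 × 69 × 1.43803 ≈ 297.67 mg.

298 mg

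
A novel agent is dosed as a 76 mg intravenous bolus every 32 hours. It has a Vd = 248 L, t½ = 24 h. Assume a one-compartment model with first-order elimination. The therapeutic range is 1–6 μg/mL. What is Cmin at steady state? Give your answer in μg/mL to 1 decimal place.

0.2 μg/mL

Over one 32-h interval, 32/24 ≈ 1.3333 half-lives elapse, leaving f ≈ 0.3969 of each dose.
Accumulation ratio R = 1/(1 − f) ≈ 1/0.6031 ≈ 1.6581.
Single-dose peak C₀ = D/Vd = 76/248 ≈ 0.306 μg/mL.
Cmax,ss = C₀/(1 − f) ≈ 0.306/0.6031 ≈ 0.507 μg/mL.
One interval later, Cmin,ss = Cmax,ss·e^(−kτ) ≈ 0.507 × 0.3969 ≈ 0.201 μg/mL.
Trough 0.2 μg/mL vs MEC 1 μg/mL: subtherapeutic.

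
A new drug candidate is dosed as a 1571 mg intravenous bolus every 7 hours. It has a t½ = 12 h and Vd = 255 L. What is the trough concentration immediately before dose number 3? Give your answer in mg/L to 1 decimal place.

f = (1/2)^(τ/t½) = (1/2)^(7/12) ≈ 0.6674.
C₀ = D/Vd = 1571/255 ≈ 6.161 mg/L.
Before the 3rd dose, 2 doses have been given. Superposition: Cmin = C₀·(f + f²).
≈ 6.161 × (0.6674 + 0.4454) ≈ 6.161 × 1.1128 ≈ 6.856 mg/L.

6.9 mg/L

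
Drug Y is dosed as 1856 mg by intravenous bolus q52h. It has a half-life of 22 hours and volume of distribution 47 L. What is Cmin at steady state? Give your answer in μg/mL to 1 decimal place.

9.5 μg/mL

k = ln2/t½ = ln2/22 ≈ 0.031507 h⁻¹; fraction remaining f = e^(−kτ) = e^(−0.031507×52) ≈ 0.1943.
Accumulation ratio R = 1/(1 − f) ≈ 1/0.8057 ≈ 1.2412.
Each bolus raises the concentration by D/Vd = 1856/47 ≈ 39.489 μg/mL.
Cmax,ss = C₀/(1 − f) ≈ 39.489/0.8057 ≈ 49.012 μg/mL.
Steady-state trough Cmin,ss = Cmax,ss·f ≈ 49.012 × 0.1943 ≈ 9.523 μg/mL.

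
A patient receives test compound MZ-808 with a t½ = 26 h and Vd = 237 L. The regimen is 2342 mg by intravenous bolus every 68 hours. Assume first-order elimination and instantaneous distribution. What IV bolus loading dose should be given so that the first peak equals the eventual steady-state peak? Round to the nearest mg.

f = (1/2)^(68/26) ≈ 0.163189; accumulation ratio R = 1/(1−f) ≈ 1.19501.
Loading dose to hit Cmax,ss on first dose: D_load = D_maint·R ≈ 2342 × 1.19501 ≈ 2798.71 mg.

2799 mg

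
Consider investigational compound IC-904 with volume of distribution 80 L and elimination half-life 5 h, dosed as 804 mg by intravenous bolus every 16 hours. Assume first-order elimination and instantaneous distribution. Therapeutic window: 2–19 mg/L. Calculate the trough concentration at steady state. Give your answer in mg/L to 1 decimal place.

k = ln2/t½ = ln2/5 ≈ 0.138629 h⁻¹; fraction remaining f = e^(−kτ) = e^(−0.138629×16) ≈ 0.1088.
Each bolus raises the concentration by D/Vd = 804/80 ≈ 10.050 mg/L.
Steady-state trough Cmin,ss = C₀·f/(1−f) ≈ 10.050 × 0.1088/0.8912 ≈ 1.227 mg/L.
Trough 1.2 mg/L vs MEC 2 mg/L: subtherapeutic.

1.2 mg/L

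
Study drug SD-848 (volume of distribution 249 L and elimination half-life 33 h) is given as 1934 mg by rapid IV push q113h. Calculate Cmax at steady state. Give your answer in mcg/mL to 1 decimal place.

Over one 113-h interval, 113/33 ≈ 3.4242 half-lives elapse, leaving f ≈ 0.0932 of each dose.
Accumulation ratio R = 1/(1 − f) ≈ 1/0.9068 ≈ 1.1028.
Each bolus raises the concentration by D/Vd = 1934/249 ≈ 7.767 mcg/mL.
Cmax,ss = C₀/(1 − f) ≈ 7.767/0.9068 ≈ 8.565 mcg/mL.

8.6 mcg/mL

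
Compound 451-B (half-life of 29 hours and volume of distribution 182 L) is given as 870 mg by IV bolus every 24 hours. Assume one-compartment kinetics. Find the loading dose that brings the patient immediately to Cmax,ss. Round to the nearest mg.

f = (1/2)^(24/29) ≈ 0.563471; accumulation ratio R = 1/(1−f) ≈ 2.29080.
Loading dose to hit Cmax,ss on first dose: D_load = D_maint·R ≈ 870 × 2.29080 ≈ 1993.00 mg.

1993 mg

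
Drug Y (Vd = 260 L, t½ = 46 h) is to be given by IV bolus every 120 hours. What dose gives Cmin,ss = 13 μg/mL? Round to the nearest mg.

17236 mg

τ/t½ = 120/46 ≈ 2.6087, so f = (1/2)^(120/46) ≈ 0.163947.
Cmin,ss = (D/Vd)·f/(1−f), so D = Cmin,ss·Vd·(1−f)/f.
D = 13 × 260 × (1−f)/f ≈ 13 × 260 × 5.09953 ≈ 17236.41 mg.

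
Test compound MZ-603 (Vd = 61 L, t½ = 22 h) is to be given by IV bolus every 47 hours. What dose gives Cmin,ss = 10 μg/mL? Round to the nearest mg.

2072 mg

τ/t½ = 47/22 ≈ 2.1364, so f = (1/2)^(47/22) ≈ 0.227452.
Cmin,ss = (D/Vd)·f/(1−f), so D = Cmin,ss·Vd·(1−f)/f.
D = 10 × 61 × (1−f)/f ≈ 10 × 61 × 3.39653 ≈ 2071.88 mg.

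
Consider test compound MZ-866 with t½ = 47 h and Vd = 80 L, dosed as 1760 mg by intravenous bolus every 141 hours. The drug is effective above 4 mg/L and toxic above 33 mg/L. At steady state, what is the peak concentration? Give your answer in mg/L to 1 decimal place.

τ = 141 h = 3 half-lives, so f = (1/2)^3 = 0.125.
Accumulation ratio R = 1/(1 − f) = 1/0.875 = 8/7.
Single-dose peak C₀ = D/Vd = 1760/80 = 22 mg/L.
Steady-state peak Cmax,ss = C₀·R = 22 × 8/7 ≈ 25.143 mg/L.
Peak 25.1 mg/L vs MTC 33 mg/L: below toxic threshold.

25.1 mg/L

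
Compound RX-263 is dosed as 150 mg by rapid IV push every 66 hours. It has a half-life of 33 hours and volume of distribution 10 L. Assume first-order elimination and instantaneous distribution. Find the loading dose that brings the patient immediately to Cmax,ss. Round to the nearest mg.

f = (1/2)^(66/33) ≈ 0.250000; accumulation ratio R = 1/(1−f) ≈ 1.33333.
Loading dose to hit Cmax,ss on first dose: D_load = D_maint·R ≈ 150 × 1.33333 ≈ 200.00 mg.

200 mg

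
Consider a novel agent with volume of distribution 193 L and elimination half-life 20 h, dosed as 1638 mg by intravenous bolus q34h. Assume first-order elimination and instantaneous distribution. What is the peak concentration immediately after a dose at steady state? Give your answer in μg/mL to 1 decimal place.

k = ln2/t½ = ln2/20 ≈ 0.034657 h⁻¹; fraction remaining f = e^(−kτ) = e^(−0.034657×34) ≈ 0.3078.
Accumulation ratio R = 1/(1 − f) ≈ 1/0.6922 ≈ 1.4447.
Each bolus raises the concentration by D/Vd = 1638/193 ≈ 8.487 μg/mL.
Cmax,ss = C₀/(1 − f) ≈ 8.487/0.6922 ≈ 12.261 μg/mL.

12.3 μg/mL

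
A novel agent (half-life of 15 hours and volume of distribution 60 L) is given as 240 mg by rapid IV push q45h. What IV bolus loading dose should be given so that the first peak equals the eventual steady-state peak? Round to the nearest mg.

f = (1/2)^(45/15) ≈ 0.125000; accumulation ratio R = 1/(1−f) ≈ 1.14286.
Loading dose to hit Cmax,ss on first dose: D_load = D_maint·R ≈ 240 × 1.14286 ≈ 274.29 mg.

274 mg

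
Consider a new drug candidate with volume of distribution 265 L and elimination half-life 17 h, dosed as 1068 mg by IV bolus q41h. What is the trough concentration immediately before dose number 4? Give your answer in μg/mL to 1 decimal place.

0.9 μg/mL

f = (1/2)^(τ/t½) = (1/2)^(41/17) ≈ 0.1879.
C₀ = D/Vd = 1068/265 ≈ 4.030 μg/mL.
Before the 4th dose, 3 doses have been given. Superposition: Cmin = C₀·(f + f² + … + f^3).
≈ 4.030 × (0.1879 + 0.0353 + 0.0066) ≈ 4.030 × 0.2298 ≈ 0.926 μg/mL.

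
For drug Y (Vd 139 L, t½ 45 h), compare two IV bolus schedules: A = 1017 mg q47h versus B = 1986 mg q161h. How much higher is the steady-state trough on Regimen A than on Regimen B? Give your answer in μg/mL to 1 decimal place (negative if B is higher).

Regimen A: f = (1/2)^(47/45) ≈ 0.4848; Cmin,ss = (1017/139)·f/(1−f) ≈ 6.885 μg/mL.
Regimen B: f = (1/2)^(161/45) ≈ 0.0837; Cmin,ss = (1986/139)·f/(1−f) ≈ 1.305 μg/mL.
Difference ≈ 6.885 − 1.305 ≈ 5.580 μg/mL.

5.6 μg/mL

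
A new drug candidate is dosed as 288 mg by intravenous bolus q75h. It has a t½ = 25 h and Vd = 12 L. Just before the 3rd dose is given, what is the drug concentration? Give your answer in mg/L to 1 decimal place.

3.4 mg/L

f = (1/2)^(τ/t½) = (1/2)^(75/25) ≈ 0.1250.
C₀ = D/Vd = 288/12 ≈ 24.000 mg/L.
Before the 3rd dose, 2 doses have been given. Superposition: Cmin = C₀·(f + f²).
≈ 24.000 × (0.1250 + 0.0156) ≈ 24.000 × 0.1406 ≈ 3.374 mg/L.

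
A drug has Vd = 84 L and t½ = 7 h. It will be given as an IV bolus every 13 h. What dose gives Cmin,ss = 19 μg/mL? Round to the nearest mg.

4186 mg

τ/t½ = 13/7 ≈ 1.8571, so f = (1/2)^(13/7) ≈ 0.276022.
Cmin,ss = (D/Vd)·f/(1−f), so D = Cmin,ss·Vd·(1−f)/f.
D = 19 × 84 × (1−f)/f ≈ 19 × 84 × 2.62290 ≈ 4186.15 mg.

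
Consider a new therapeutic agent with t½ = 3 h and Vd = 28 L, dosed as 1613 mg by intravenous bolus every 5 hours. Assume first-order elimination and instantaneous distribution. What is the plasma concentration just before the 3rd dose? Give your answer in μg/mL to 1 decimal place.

23.9 μg/mL

f = (1/2)^(τ/t½) = (1/2)^(5/3) ≈ 0.3150.
C₀ = D/Vd = 1613/28 ≈ 57.607 μg/mL.
Before the 3rd dose, 2 doses have been given. Superposition: Cmin = C₀·(f + f²).
≈ 57.607 × (0.3150 + 0.0992) ≈ 57.607 × 0.4142 ≈ 23.861 μg/mL.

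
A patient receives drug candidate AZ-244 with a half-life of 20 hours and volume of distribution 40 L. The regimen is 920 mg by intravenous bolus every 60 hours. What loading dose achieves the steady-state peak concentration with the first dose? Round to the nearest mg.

f = (1/2)^(60/20) ≈ 0.125000; accumulation ratio R = 1/(1−f) ≈ 1.14286.
Loading dose to hit Cmax,ss on first dose: D_load = D_maint·R ≈ 920 × 1.14286 ≈ 1051.43 mg.

1051 mg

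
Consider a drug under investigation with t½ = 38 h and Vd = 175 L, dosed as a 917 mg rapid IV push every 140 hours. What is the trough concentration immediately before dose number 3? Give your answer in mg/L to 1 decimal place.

0.4 mg/L

f = (1/2)^(τ/t½) = (1/2)^(140/38) ≈ 0.0778.
C₀ = D/Vd = 917/175 ≈ 5.240 mg/L.
Before the 3rd dose, 2 doses have been given. Superposition: Cmin = C₀·(f + f²).
≈ 5.240 × (0.0778 + 0.0061) ≈ 5.240 × 0.0839 ≈ 0.440 mg/L.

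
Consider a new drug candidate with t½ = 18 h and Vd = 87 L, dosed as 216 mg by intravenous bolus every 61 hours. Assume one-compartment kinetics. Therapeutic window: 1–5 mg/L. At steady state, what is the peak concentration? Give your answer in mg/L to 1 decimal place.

Over one 61-h interval, 61/18 ≈ 3.3889 half-lives elapse, leaving f ≈ 0.0955 of each dose.
At steady state, accumulation factor R = 1/(1 − e^(−kτ)) ≈ 1.1056.
Single-dose peak C₀ = D/Vd = 216/87 ≈ 2.483 mg/L.
Steady-state peak Cmax,ss = C₀·R ≈ 2.483 × 1.1056 ≈ 2.745 mg/L.
Peak 2.7 mg/L vs MTC 5 mg/L: below toxic threshold.

2.7 mg/L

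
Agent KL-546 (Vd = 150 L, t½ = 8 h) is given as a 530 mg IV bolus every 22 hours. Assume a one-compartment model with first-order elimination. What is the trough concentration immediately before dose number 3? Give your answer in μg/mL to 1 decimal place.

0.6 μg/mL

f = (1/2)^(τ/t½) = (1/2)^(22/8) ≈ 0.1487.
C₀ = D/Vd = 530/150 ≈ 3.533 μg/mL.
Before the 3rd dose, 2 doses have been given. Superposition: Cmin = C₀·(f + f²).
≈ 3.533 × (0.1487 + 0.0221) ≈ 3.533 × 0.1708 ≈ 0.603 μg/mL.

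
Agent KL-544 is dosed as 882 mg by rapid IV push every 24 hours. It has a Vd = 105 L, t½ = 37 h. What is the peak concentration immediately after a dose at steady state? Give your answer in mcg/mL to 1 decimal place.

23.2 mcg/mL

Over one 24-h interval, 24/37 ≈ 0.64865 half-lives elapse, leaving f ≈ 0.6379 of each dose.
At steady state, accumulation factor R = 1/(1 − e^(−kτ)) ≈ 2.7617.
Each bolus raises the concentration by D/Vd = 882/105 ≈ 8.400 mcg/mL.
Steady-state peak Cmax,ss = C₀·R ≈ 8.400 × 2.7617 ≈ 23.198 mcg/mL.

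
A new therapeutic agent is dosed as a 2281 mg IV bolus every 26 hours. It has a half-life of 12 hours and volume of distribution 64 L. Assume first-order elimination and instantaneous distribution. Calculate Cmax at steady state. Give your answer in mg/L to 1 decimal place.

k = ln2/t½ = ln2/12 ≈ 0.057762 h⁻¹; fraction remaining f = e^(−kτ) = e^(−0.057762×26) ≈ 0.2227.
Accumulation ratio R = 1/(1 − f) ≈ 1/0.7773 ≈ 1.2865.
Each bolus raises the concentration by D/Vd = 2281/64 ≈ 35.641 mg/L.
Steady-state peak Cmax,ss = C₀·R ≈ 35.641 × 1.2865 ≈ 45.852 mg/L.

45.9 mg/L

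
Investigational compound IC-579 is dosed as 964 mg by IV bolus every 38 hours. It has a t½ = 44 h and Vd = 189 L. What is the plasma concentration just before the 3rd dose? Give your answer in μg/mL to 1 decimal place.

4.3 μg/mL

f = (1/2)^(τ/t½) = (1/2)^(38/44) ≈ 0.5496.
C₀ = D/Vd = 964/189 ≈ 5.101 μg/mL.
Before the 3rd dose, 2 doses have been given. Superposition: Cmin = C₀·(f + f²).
≈ 5.101 × (0.5496 + 0.3021) ≈ 5.101 × 0.8517 ≈ 4.345 μg/mL.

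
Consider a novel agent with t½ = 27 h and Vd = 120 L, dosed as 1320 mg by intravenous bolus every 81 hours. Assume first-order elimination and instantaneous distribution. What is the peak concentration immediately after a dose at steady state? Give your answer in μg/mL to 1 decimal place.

12.6 μg/mL

τ = 81 h = 3 half-lives, so f = (1/2)^3 = 0.125.
Accumulation ratio R = 1/(1 − f) = 1/0.875 = 8/7.
Single-dose peak C₀ = D/Vd = 1320/120 = 11 μg/mL.
Steady-state peak Cmax,ss = C₀·R = 11 × 8/7 ≈ 12.571 μg/mL.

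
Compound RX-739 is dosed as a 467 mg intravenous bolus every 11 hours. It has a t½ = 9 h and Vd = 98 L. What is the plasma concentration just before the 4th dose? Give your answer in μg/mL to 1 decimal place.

f = (1/2)^(τ/t½) = (1/2)^(11/9) ≈ 0.4286.
C₀ = D/Vd = 467/98 ≈ 4.765 μg/mL.
Before the 4th dose, 3 doses have been given. Superposition: Cmin = C₀·(f + f² + … + f^3).
≈ 4.765 × (0.4286 + 0.1837 + 0.0787) ≈ 4.765 × 0.6910 ≈ 3.293 μg/mL.

3.3 μg/mL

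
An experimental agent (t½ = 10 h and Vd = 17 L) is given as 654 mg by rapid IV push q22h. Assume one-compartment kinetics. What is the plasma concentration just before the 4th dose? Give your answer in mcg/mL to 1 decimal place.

f = (1/2)^(τ/t½) = (1/2)^(22/10) ≈ 0.2176.
C₀ = D/Vd = 654/17 ≈ 38.471 mcg/mL.
Before the 4th dose, 3 doses have been given. Superposition: Cmin = C₀·(f + f² + … + f^3).
≈ 38.471 × (0.2176 + 0.0473 + 0.0103) ≈ 38.471 × 0.2752 ≈ 10.587 mcg/mL.

10.6 mcg/mL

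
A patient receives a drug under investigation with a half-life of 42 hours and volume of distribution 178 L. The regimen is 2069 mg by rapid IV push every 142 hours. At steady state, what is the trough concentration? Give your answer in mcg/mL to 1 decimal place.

Over one 142-h interval, 142/42 ≈ 3.381 half-lives elapse, leaving f ≈ 0.0960 of each dose.
Each bolus raises the concentration by D/Vd = 2069/178 ≈ 11.624 mcg/mL.
Steady-state trough Cmin,ss = C₀·f/(1−f) ≈ 11.624 × 0.0960/0.9040 ≈ 1.234 mcg/mL.

1.2 mcg/mL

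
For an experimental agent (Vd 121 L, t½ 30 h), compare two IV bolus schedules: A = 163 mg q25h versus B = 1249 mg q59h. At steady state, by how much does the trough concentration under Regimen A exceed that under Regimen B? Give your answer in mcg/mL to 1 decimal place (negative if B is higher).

-1.8 mcg/mL

Regimen A: f = (1/2)^(25/30) ≈ 0.5612; Cmin,ss = (163/121)·f/(1−f) ≈ 1.723 mcg/mL.
Regimen B: f = (1/2)^(59/30) ≈ 0.2558; Cmin,ss = (1249/121)·f/(1−f) ≈ 3.548 mcg/mL.
Difference ≈ 1.723 − 3.548 ≈ -1.825 mcg/mL.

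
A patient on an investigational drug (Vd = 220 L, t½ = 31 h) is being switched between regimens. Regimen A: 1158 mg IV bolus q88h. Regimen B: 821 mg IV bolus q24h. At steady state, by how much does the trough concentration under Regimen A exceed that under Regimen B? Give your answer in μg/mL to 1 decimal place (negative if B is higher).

Regimen A: f = (1/2)^(88/31) ≈ 0.1398; Cmin,ss = (1158/220)·f/(1−f) ≈ 0.855 μg/mL.
Regimen B: f = (1/2)^(24/31) ≈ 0.5847; Cmin,ss = (821/220)·f/(1−f) ≈ 5.254 μg/mL.
Difference ≈ 0.855 − 5.254 ≈ -4.399 μg/mL.

-4.4 μg/mL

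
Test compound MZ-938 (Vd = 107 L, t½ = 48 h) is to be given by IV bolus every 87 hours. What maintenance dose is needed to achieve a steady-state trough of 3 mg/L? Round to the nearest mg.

τ/t½ = 87/48 ≈ 1.8125, so f = (1/2)^(87/48) ≈ 0.284697.
Cmin,ss = (D/Vd)·f/(1−f), so D = Cmin,ss·Vd·(1−f)/f.
D = 3 × 107 × (1−f)/f ≈ 3 × 107 × 2.51251 ≈ 806.52 mg.

807 mg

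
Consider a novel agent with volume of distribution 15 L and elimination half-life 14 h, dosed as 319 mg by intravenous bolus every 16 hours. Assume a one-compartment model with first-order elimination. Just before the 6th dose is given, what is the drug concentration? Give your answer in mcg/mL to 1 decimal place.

17.3 mcg/mL

f = (1/2)^(τ/t½) = (1/2)^(16/14) ≈ 0.4529.
C₀ = D/Vd = 319/15 ≈ 21.267 mcg/mL.
Before the 6th dose, 5 doses have been given. Superposition: Cmin = C₀·(f + f² + … + f^5).
≈ 21.267 × (0.4529 + 0.2051 + 0.0929 + 0.0421 + 0.0191) ≈ 21.267 × 0.8121 ≈ 17.271 mcg/mL.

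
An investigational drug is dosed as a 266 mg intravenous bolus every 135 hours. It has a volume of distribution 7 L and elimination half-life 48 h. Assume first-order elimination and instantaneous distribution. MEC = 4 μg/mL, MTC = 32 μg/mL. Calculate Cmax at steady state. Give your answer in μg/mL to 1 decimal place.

44.3 μg/mL

Over one 135-h interval, 135/48 ≈ 2.8125 half-lives elapse, leaving f ≈ 0.1423 of each dose.
At steady state, accumulation factor R = 1/(1 − e^(−kτ)) ≈ 1.1659.
Each bolus raises the concentration by D/Vd = 266/7 ≈ 38.000 μg/mL.
Steady-state peak Cmax,ss = C₀·R ≈ 38.000 × 1.1659 ≈ 44.304 μg/mL.
Peak 44.3 μg/mL vs MTC 32 μg/mL: exceeds toxic threshold.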